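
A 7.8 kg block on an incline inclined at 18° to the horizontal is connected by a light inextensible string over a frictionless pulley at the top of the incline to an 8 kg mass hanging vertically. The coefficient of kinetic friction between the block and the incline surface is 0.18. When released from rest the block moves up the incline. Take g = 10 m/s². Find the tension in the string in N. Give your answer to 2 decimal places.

For the block on the incline: the weight component along the slope is m₁g sin 18° = 7.8 × 10 × 0.3090 = 24.102 N and the normal force is N = m₁g cos 18° = 74.182 N.
Kinetic friction opposes the block's motion up the incline: f = μN = 0.18 × 74.182 = 13.353 N acting down the slope.
Newton's second law for the block (up-slope positive): T − 24.102 − 13.353 = 7.8 a. For the hanging mass (downward positive): 8 × 10 − T = 8 a.
Adding the two equations eliminates T: 42.545 = 15.8 a, so a = 2.6927 m/s².
Then from the hanging mass's equation, T = 8 × (10 − 2.6927) = 58.458 N.

58.46 N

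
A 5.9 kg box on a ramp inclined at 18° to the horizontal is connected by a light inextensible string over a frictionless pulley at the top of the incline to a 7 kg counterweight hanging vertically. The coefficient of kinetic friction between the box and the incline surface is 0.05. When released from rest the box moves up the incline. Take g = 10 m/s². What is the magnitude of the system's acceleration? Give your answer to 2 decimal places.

For the box on the incline: the weight component along the slope is m₁g sin 18° = 5.9 × 10 × 0.3090 = 18.231 N and the normal force is N = m₁g cos 18° = 56.112 N.
Kinetic friction opposes the box's motion up the incline: f = μN = 0.05 × 56.112 = 2.806 N acting down the slope.
Newton's second law for the box (up-slope positive): T − 18.231 − 2.806 = 5.9 a. For the hanging counterweight (downward positive): 7 × 10 − T = 7 a.
Adding the two equations eliminates T: 48.963 = 12.9 a, so a = 3.7956 m/s².

3.80 m/s²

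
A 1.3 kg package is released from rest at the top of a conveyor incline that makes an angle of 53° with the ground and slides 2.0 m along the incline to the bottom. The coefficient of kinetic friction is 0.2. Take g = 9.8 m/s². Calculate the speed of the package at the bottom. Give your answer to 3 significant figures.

The weight component along the incline is mg sin 53° = 10.175 N and the normal force is N = mg cos 53° = 7.667 N.
Friction up the slope is f = μN = 0.2 × 7.667 = 1.533 N, so the net downslope force is 10.175 − 1.533 = 8.642 N and a = 8.642 / 1.3 = 6.6477 m/s².
Starting from rest over a distance of 2.0 m, v² = 2aL = 2 × 6.6477 × 2.0 = 26.5908, so v = 5.1566 m/s.

5.16 m/s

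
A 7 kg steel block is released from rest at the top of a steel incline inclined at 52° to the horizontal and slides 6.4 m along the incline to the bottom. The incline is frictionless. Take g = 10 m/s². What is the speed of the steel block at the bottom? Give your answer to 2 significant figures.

10 m/s

The weight component along the incline is mg sin 52° = 55.161 N and the normal force is N = mg cos 52° = 43.096 N.
With no friction, a = g sin 52° = 7.8801 m/s².
Starting from rest over a distance of 6.4 m, v² = 2aL = 2 × 7.8801 × 6.4 = 100.8653, so v = 10.0432 m/s.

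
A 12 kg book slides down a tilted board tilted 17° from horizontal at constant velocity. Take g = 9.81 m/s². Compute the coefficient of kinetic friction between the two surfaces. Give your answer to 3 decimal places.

At constant velocity the net force along the incline is zero: mg sin 17° = μ mg cos 17°.
So μ = tan 17° = 0.2924 / 0.9563 = 0.3058.

0.306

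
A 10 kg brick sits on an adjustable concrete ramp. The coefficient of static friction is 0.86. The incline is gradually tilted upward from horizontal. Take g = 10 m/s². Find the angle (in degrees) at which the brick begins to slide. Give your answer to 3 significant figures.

40.7°

At the threshold of sliding, static friction is at its maximum μ_s N and exactly balances the weight component along the incline: mg sin θ = μ_s mg cos θ.
Hence tan θ = μ_s = 0.86, so θ = arctan(0.86) = 40.6955°.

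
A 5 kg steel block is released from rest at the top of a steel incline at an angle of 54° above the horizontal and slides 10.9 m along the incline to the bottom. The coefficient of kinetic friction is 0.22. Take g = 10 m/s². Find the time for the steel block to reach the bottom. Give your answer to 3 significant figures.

1.79 s

The weight component along the incline is mg sin 54° = 40.451 N and the normal force is N = mg cos 54° = 29.389 N.
Friction up the slope is f = μN = 0.22 × 29.389 = 6.466 N, so the net downslope force is 40.451 − 6.466 = 33.985 N and a = 33.985 / 5 = 6.7970 m/s².
Starting from rest, L = ½at², so t = √(2L/a) = √(2 × 10.9 / 6.7970) = 1.7909 s.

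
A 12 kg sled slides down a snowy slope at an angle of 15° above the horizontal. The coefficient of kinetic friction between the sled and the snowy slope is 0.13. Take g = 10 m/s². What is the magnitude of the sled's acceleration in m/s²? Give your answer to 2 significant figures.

Resolving the weight along the incline: the component pulling the sled down the slope is mg sin 15° = 12 × 10 × 0.2588 = 31.056 N, and the normal force is N = mg cos 15° = 12 × 10 × 0.9659 = 115.908 N.
Kinetic friction acts up the slope with magnitude f = μN = 0.13 × 115.908 = 15.068 N.
Net force along the incline is 31.056 − 15.068 = 15.988 N, so a = 15.988 / 12 = 1.3323 m/s².

1.3 m/s²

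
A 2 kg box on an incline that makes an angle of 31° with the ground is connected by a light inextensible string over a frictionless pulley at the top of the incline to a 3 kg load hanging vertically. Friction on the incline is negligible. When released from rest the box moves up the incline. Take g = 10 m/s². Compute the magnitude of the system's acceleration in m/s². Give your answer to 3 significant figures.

3.94 m/s²

For the box on the incline: the weight component along the slope is m₁g sin 31° = 2 × 10 × 0.5150 = 10.300 N and the normal force is N = m₁g cos 31° = 17.143 N.
Newton's second law for the box (up-slope positive): T − 10.300 = 2 a. For the hanging load (downward positive): 3 × 10 − T = 3 a.
Adding the two equations eliminates T: 19.700 = 5 a, so a = 3.9400 m/s².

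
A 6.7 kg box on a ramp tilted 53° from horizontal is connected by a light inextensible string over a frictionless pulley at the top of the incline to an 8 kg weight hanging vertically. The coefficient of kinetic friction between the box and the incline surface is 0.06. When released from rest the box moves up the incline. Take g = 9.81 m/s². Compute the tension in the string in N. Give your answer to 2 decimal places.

For the box on the incline: the weight component along the slope is m₁g sin 53° = 6.7 × 9.81 × 0.7986 = 52.490 N and the normal force is N = m₁g cos 53° = 39.555 N.
Kinetic friction opposes the box's motion up the incline: f = μN = 0.06 × 39.555 = 2.373 N acting down the slope.
Newton's second law for the box (up-slope positive): T − 52.490 − 2.373 = 6.7 a. For the hanging weight (downward positive): 8 × 9.81 − T = 8 a.
Adding the two equations eliminates T: 23.617 = 14.7 a, so a = 1.6066 m/s².
Then from the hanging weight's equation, T = 8 × (9.81 − 1.6066) = 65.627 N.

65.63 N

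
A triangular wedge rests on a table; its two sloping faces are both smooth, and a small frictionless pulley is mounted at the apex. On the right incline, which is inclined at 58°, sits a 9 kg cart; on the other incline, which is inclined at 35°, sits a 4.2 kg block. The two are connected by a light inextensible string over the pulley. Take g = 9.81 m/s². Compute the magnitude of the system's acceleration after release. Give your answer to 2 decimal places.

Resolve each weight along its own incline: the 9 kg mass has component 9 × 9.81 × sin 58° = 74.874 N down its slope, and the 4.2 kg mass has 4.2 × 9.81 × sin 35° = 23.632 N down its slope.
The 9 kg side's 74.874 N exceeds the other side's 23.632 N, so that mass slides down and the 4.2 kg mass slides up. Taking that direction as positive, Newton's second law for the whole system gives 74.874 − 23.632 = (9 + 4.2) a, so a = 51.242 / 13.2 = 3.8820 m/s².

3.88 m/s²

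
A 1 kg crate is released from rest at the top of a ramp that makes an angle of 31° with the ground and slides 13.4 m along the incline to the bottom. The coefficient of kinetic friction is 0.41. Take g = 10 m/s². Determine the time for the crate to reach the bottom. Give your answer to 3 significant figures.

4.05 s

The weight component along the incline is mg sin 31° = 5.150 N and the normal force is N = mg cos 31° = 8.572 N.
Friction up the slope is f = μN = 0.41 × 8.572 = 3.515 N, so the net downslope force is 5.150 − 3.515 = 1.635 N and a = 1.635 / 1 = 1.6350 m/s².
Starting from rest, L = ½at², so t = √(2L/a) = √(2 × 13.4 / 1.6350) = 4.0486 s.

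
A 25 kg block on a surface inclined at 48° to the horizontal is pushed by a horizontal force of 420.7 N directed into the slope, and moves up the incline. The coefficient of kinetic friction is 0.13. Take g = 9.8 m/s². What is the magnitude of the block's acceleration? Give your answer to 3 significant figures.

1.50 m/s²

The horizontal push has components F cos 48° = 420.7 × 0.6691 = 281.490 N up the incline and F sin 48° = 420.7 × 0.7431 = 312.622 N pressing into the surface.
The normal force is therefore N = mg cos 48° + F sin 48° = 163.930 + 312.622 = 476.552 N, and kinetic friction down the slope is μN = 0.13 × 476.552 = 61.952 N.
Along the incline: F cos 48° − mg sin 48° − μN = ma, so 281.490 − 182.060 − 61.952 = 25 a, giving a = 1.4991 m/s².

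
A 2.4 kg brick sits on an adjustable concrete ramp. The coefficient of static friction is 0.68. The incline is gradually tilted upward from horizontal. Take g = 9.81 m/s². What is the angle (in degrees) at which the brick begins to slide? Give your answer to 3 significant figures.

At the threshold of sliding, static friction is at its maximum μ_s N and exactly balances the weight component along the incline: mg sin θ = μ_s mg cos θ.
Hence tan θ = μ_s = 0.68, so θ = arctan(0.68) = 34.2157°.

34.2°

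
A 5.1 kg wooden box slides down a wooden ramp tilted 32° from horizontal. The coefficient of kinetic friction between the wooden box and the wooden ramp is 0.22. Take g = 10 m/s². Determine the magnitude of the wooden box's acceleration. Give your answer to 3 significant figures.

3.43 m/s²

Resolving the weight along the incline: the component pulling the wooden box down the slope is mg sin 32° = 5.1 × 10 × 0.5299 = 27.025 N, and the normal force is N = mg cos 32° = 5.1 × 10 × 0.8480 = 43.248 N.
Kinetic friction acts up the slope with magnitude f = μN = 0.22 × 43.248 = 9.515 N.
Net force along the incline is 27.025 − 9.515 = 17.510 N, so a = 17.510 / 5.1 = 3.4333 m/s².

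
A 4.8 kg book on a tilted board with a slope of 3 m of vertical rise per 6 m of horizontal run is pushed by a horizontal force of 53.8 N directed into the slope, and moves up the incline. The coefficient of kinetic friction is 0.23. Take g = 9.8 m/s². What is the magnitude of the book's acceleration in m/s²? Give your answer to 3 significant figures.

2.47 m/s²

The horizontal push has components F cos 26.57° = 53.8 × 0.8944 = 48.119 N up the incline and F sin 26.57° = 53.8 × 0.4472 = 24.059 N pressing into the surface.
The normal force is therefore N = mg cos 26.57° + F sin 26.57° = 42.073 + 24.059 = 66.132 N, and kinetic friction down the slope is μN = 0.23 × 66.132 = 15.210 N.
Along the incline: F cos 26.57° − mg sin 26.57° − μN = ma, so 48.119 − 21.036 − 15.210 = 4.8 a, giving a = 2.4735 m/s².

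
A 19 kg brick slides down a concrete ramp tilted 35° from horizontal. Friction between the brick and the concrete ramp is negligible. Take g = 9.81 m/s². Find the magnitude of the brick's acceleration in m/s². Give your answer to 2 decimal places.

Resolving the weight along the incline: the component pulling the brick down the slope is mg sin 35° = 19 × 9.81 × 0.5736 = 106.913 N, and the normal force is N = mg cos 35° = 19 × 9.81 × 0.8192 = 152.691 N.
With no friction the net force along the incline is 106.913 N, so a = g sin 35° = 106.913 / 19 = 5.6270 m/s².

5.63 m/s²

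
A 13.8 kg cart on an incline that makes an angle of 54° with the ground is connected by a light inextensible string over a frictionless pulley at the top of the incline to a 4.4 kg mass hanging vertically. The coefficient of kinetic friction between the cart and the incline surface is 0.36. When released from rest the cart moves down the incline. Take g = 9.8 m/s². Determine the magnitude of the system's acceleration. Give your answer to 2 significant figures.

2.1 m/s²

For the cart on the incline: the weight component along the slope is m₁g sin 54° = 13.8 × 9.8 × 0.8090 = 109.409 N and the normal force is N = m₁g cos 54° = 79.492 N.
Kinetic friction opposes the cart's motion down the incline: f = μN = 0.36 × 79.492 = 28.617 N acting up the slope.
Newton's second law for the cart (down-slope positive): 109.409 − 28.617 − T = 13.8 a. For the hanging mass (upward positive): T − 4.4 × 9.8 = 4.4 a.
Adding the two equations eliminates T: 37.672 = 18.2 a, so a = 2.0699 m/s².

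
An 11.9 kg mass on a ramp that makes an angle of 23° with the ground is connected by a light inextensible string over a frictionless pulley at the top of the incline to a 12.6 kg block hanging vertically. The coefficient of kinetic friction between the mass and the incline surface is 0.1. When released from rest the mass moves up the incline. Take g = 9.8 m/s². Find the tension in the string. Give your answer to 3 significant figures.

88.9 N

For the mass on the incline: the weight component along the slope is m₁g sin 23° = 11.9 × 9.8 × 0.3907 = 45.563 N and the normal force is N = m₁g cos 23° = 107.349 N.
Kinetic friction opposes the mass's motion up the incline: f = μN = 0.1 × 107.349 = 10.735 N acting down the slope.
Newton's second law for the mass (up-slope positive): T − 45.563 − 10.735 = 11.9 a. For the hanging block (downward positive): 12.6 × 9.8 − T = 12.6 a.
Adding the two equations eliminates T: 67.182 = 24.5 a, so a = 2.7421 m/s².
Then from the hanging block's equation, T = 12.6 × (9.8 − 2.7421) = 88.930 N.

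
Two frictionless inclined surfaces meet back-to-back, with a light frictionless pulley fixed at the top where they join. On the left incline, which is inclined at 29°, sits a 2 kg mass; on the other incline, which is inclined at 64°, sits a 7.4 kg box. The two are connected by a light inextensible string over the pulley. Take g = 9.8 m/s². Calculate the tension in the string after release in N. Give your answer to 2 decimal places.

21.35 N

Resolve each weight along its own incline: the 2 kg mass has component 2 × 9.8 × sin 29° = 9.502 N down its slope, and the 7.4 kg mass has 7.4 × 9.8 × sin 64° = 65.181 N down its slope.
The 7.4 kg side's 65.181 N exceeds the other side's 9.502 N, so that mass slides down and the 2 kg mass slides up. Taking that direction as positive, Newton's second law for the whole system gives 65.181 − 9.502 = (2 + 7.4) a, so a = 55.679 / 9.4 = 5.9233 m/s².
For the 2 kg mass (up-slope positive): T − 9.502 = 2 × 5.9233, so T = 21.349 N.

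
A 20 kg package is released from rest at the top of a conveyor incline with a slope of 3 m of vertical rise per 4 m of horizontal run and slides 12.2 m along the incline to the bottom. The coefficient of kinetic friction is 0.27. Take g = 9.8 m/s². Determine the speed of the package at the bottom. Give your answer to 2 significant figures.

The weight component along the incline is mg sin 36.87° = 117.600 N and the normal force is N = mg cos 36.87° = 156.800 N.
Friction up the slope is f = μN = 0.27 × 156.800 = 42.336 N, so the net downslope force is 117.600 − 42.336 = 75.264 N and a = 75.264 / 20 = 3.7632 m/s².
Starting from rest over a distance of 12.2 m, v² = 2aL = 2 × 3.7632 × 12.2 = 91.8221, so v = 9.5824 m/s.

9.6 m/s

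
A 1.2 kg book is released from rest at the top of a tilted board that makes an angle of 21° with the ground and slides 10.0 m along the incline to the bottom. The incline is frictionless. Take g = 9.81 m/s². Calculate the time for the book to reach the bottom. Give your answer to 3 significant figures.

2.39 s

The weight component along the incline is mg sin 21° = 4.219 N and the normal force is N = mg cos 21° = 10.990 N.
With no friction, a = g sin 21° = 3.5156 m/s².
Starting from rest, L = ½at², so t = √(2L/a) = √(2 × 10.0 / 3.5156) = 2.3851 s.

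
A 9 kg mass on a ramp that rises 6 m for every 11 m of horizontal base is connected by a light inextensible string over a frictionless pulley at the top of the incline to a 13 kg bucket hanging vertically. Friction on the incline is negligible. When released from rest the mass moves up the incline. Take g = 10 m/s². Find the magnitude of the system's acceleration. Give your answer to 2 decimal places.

For the mass on the incline: the weight component along the slope is m₁g sin 28.61° = 9 × 10 × 0.4789 = 43.101 N and the normal force is N = m₁g cos 28.61° = 79.011 N.
Newton's second law for the mass (up-slope positive): T − 43.101 = 9 a. For the hanging bucket (downward positive): 13 × 10 − T = 13 a.
Adding the two equations eliminates T: 86.899 = 22 a, so a = 3.9500 m/s².

3.95 m/s²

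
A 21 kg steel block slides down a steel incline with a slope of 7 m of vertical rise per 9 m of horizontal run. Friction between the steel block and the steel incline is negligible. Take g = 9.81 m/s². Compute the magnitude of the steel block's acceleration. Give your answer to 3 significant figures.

6.02 m/s²

Resolving the weight along the incline: the component pulling the steel block down the slope is mg sin 37.87° = 21 × 9.81 × 0.6139 = 126.470 N, and the normal force is N = mg cos 37.87° = 21 × 9.81 × 0.7894 = 162.624 N.
With no friction the net force along the incline is 126.470 N, so a = g sin 37.87° = 126.470 / 21 = 6.0224 m/s².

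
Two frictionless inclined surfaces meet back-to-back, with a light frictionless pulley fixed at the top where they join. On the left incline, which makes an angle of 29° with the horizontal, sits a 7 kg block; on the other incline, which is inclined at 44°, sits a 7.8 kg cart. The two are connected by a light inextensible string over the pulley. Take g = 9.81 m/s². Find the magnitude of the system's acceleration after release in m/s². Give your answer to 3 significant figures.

Resolve each weight along its own incline: the 7 kg mass has component 7 × 9.81 × sin 29° = 33.292 N down its slope, and the 7.8 kg mass has 7.8 × 9.81 × sin 44° = 53.154 N down its slope.
The 7.8 kg side's 53.154 N exceeds the other side's 33.292 N, so that mass slides down and the 7 kg mass slides up. Taking that direction as positive, Newton's second law for the whole system gives 53.154 − 33.292 = (7 + 7.8) a, so a = 19.862 / 14.8 = 1.3420 m/s².

1.34 m/s²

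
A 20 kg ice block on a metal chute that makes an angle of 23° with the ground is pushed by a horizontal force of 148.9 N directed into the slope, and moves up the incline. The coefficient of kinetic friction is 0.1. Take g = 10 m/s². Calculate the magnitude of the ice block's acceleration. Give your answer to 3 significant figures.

1.73 m/s²

The horizontal push has components F cos 23° = 148.9 × 0.9205 = 137.062 N up the incline and F sin 23° = 148.9 × 0.3907 = 58.175 N pressing into the surface.
The normal force is therefore N = mg cos 23° + F sin 23° = 184.100 + 58.175 = 242.275 N, and kinetic friction down the slope is μN = 0.1 × 242.275 = 24.228 N.
Along the incline: F cos 23° − mg sin 23° − μN = ma, so 137.062 − 78.140 − 24.228 = 20 a, giving a = 1.7347 m/s².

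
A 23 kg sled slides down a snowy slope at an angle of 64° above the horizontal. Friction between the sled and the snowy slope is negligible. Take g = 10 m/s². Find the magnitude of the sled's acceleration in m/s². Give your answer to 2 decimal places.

Resolving the weight along the incline: the component pulling the sled down the slope is mg sin 64° = 23 × 10 × 0.8988 = 206.724 N, and the normal force is N = mg cos 64° = 23 × 10 × 0.4384 = 100.832 N.
With no friction the net force along the incline is 206.724 N, so a = g sin 64° = 206.724 / 23 = 8.9880 m/s².

8.99 m/s²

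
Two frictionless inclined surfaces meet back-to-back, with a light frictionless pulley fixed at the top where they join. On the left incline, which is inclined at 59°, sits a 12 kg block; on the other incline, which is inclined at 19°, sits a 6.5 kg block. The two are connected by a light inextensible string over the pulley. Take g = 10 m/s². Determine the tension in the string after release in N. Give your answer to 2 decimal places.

Resolve each weight along its own incline: the 12 kg mass has component 12 × 10 × sin 59° = 102.860 N down its slope, and the 6.5 kg mass has 6.5 × 10 × sin 19° = 21.162 N down its slope.
The 12 kg side's 102.860 N exceeds the other side's 21.162 N, so that mass slides down and the 6.5 kg mass slides up. Taking that direction as positive, Newton's second law for the whole system gives 102.860 − 21.162 = (12 + 6.5) a, so a = 81.698 / 18.5 = 4.4161 m/s².
For the 6.5 kg mass (up-slope positive): T − 21.162 = 6.5 × 4.4161, so T = 49.867 N.

49.87 N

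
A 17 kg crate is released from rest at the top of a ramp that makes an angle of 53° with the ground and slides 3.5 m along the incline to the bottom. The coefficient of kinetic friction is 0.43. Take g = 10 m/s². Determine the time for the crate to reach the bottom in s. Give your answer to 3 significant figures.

The weight component along the incline is mg sin 53° = 135.768 N and the normal force is N = mg cos 53° = 102.309 N.
Friction up the slope is f = μN = 0.43 × 102.309 = 43.993 N, so the net downslope force is 135.768 − 43.993 = 91.775 N and a = 91.775 / 17 = 5.3985 m/s².
Starting from rest, L = ½at², so t = √(2L/a) = √(2 × 3.5 / 5.3985) = 1.1387 s.

1.14 s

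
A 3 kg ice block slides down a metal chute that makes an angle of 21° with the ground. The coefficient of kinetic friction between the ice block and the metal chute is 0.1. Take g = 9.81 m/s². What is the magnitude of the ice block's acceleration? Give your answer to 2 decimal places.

Resolving the weight along the incline: the component pulling the ice block down the slope is mg sin 21° = 3 × 9.81 × 0.3584 = 10.548 N, and the normal force is N = mg cos 21° = 3 × 9.81 × 0.9336 = 27.476 N.
Kinetic friction acts up the slope with magnitude f = μN = 0.1 × 27.476 = 2.748 N.
Net force along the incline is 10.548 − 2.748 = 7.800 N, so a = 7.800 / 3 = 2.6000 m/s².

2.60 m/s²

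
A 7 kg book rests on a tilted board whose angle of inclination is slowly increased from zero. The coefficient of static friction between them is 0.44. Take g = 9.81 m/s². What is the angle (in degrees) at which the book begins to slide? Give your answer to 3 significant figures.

At the threshold of sliding, static friction is at its maximum μ_s N and exactly balances the weight component along the incline: mg sin θ = μ_s mg cos θ.
Hence tan θ = μ_s = 0.44, so θ = arctan(0.44) = 23.7495°.

23.7°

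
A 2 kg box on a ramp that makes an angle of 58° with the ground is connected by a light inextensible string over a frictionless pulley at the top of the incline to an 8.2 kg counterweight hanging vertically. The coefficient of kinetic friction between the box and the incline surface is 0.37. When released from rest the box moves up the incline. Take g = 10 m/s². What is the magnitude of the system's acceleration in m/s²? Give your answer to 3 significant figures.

For the box on the incline: the weight component along the slope is m₁g sin 58° = 2 × 10 × 0.8480 = 16.960 N and the normal force is N = m₁g cos 58° = 10.598 N.
Kinetic friction opposes the box's motion up the incline: f = μN = 0.37 × 10.598 = 3.921 N acting down the slope.
Newton's second law for the box (up-slope positive): T − 16.960 − 3.921 = 2 a. For the hanging counterweight (downward positive): 8.2 × 10 − T = 8.2 a.
Adding the two equations eliminates T: 61.119 = 10.2 a, so a = 5.9921 m/s².

5.99 m/s²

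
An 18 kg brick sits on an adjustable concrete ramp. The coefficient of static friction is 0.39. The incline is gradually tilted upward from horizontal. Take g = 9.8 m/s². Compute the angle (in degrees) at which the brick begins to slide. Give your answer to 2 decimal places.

At the threshold of sliding, static friction is at its maximum μ_s N and exactly balances the weight component along the incline: mg sin θ = μ_s mg cos θ.
Hence tan θ = μ_s = 0.39, so θ = arctan(0.39) = 21.3058°.

21.31°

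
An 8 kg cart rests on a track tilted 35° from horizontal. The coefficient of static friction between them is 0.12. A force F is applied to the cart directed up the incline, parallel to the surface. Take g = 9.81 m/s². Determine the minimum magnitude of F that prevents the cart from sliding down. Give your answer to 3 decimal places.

The normal force is N = mg cos 35° = 64.287 N. With F at its minimum the cart is on the verge of sliding down, so static friction is at its maximum μ_s N = 0.12 × 64.287 = 7.714 N and acts up the slope.
Equilibrium along the incline: F + μ_s N = mg sin 35°, so F = 45.014 − 7.714 = 37.300 N.

37.300 N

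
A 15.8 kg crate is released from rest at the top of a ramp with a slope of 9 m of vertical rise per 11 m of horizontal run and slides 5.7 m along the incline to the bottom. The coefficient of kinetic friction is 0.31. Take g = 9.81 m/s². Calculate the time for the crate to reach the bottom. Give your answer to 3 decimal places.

1.719 s

The weight component along the incline is mg sin 39.29° = 98.151 N and the normal force is N = mg cos 39.29° = 119.962 N.
Friction up the slope is f = μN = 0.31 × 119.962 = 37.188 N, so the net downslope force is 98.151 − 37.188 = 60.963 N and a = 60.963 / 15.8 = 3.8584 m/s².
Starting from rest, L = ½at², so t = √(2L/a) = √(2 × 5.7 / 3.8584) = 1.7189 s.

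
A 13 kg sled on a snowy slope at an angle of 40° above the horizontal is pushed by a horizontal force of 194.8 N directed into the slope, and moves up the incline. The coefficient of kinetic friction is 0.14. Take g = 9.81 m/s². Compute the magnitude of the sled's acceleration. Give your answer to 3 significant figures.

The horizontal push has components F cos 40° = 194.8 × 0.7660 = 149.217 N up the incline and F sin 40° = 194.8 × 0.6428 = 125.217 N pressing into the surface.
The normal force is therefore N = mg cos 40° + F sin 40° = 97.688 + 125.217 = 222.905 N, and kinetic friction down the slope is μN = 0.14 × 222.905 = 31.207 N.
Along the incline: F cos 40° − mg sin 40° − μN = ma, so 149.217 − 81.976 − 31.207 = 13 a, giving a = 2.7718 m/s².

2.77 m/s²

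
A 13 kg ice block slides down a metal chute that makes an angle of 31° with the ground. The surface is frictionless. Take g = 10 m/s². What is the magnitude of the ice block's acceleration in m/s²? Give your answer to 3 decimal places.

Resolving the weight along the incline: the component pulling the ice block down the slope is mg sin 31° = 13 × 10 × 0.5150 = 66.950 N, and the normal force is N = mg cos 31° = 13 × 10 × 0.8572 = 111.436 N.
With no friction the net force along the incline is 66.950 N, so a = g sin 31° = 66.950 / 13 = 5.1500 m/s².

5.150 m/s²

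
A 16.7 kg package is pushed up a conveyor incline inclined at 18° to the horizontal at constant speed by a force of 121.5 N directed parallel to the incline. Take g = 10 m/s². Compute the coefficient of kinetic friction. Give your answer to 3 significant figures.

At constant speed ΣF = 0 along the incline. The applied 121.5 N acts up the slope; the weight component mg sin 18° = 51.606 N and kinetic friction μN both act down the slope.
So 121.5 = 51.606 + μ × 158.826, giving μ = (121.5 − 51.606) / 158.826 = 0.4401.

0.440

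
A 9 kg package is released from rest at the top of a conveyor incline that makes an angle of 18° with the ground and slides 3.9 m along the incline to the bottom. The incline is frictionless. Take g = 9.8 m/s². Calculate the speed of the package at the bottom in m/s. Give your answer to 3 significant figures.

4.86 m/s

The weight component along the incline is mg sin 18° = 27.255 N and the normal force is N = mg cos 18° = 83.883 N.
With no friction, a = g sin 18° = 3.0284 m/s².
Starting from rest over a distance of 3.9 m, v² = 2aL = 2 × 3.0284 × 3.9 = 23.6215, so v = 4.8602 m/s.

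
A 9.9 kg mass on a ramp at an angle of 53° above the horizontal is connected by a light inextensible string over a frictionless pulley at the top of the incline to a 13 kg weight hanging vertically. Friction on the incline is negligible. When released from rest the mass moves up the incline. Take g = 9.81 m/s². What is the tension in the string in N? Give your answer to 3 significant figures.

For the mass on the incline: the weight component along the slope is m₁g sin 53° = 9.9 × 9.81 × 0.7986 = 77.559 N and the normal force is N = m₁g cos 53° = 58.448 N.
Newton's second law for the mass (up-slope positive): T − 77.559 = 9.9 a. For the hanging weight (downward positive): 13 × 9.81 − T = 13 a.
Adding the two equations eliminates T: 49.971 = 22.9 a, so a = 2.1821 m/s².
Then from the hanging weight's equation, T = 13 × (9.81 − 2.1821) = 99.163 N.

99.2 N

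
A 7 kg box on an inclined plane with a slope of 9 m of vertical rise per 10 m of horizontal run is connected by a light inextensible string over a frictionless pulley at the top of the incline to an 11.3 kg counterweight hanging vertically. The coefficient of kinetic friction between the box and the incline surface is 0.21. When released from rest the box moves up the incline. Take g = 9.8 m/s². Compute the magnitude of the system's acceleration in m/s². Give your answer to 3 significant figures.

2.96 m/s²

For the box on the incline: the weight component along the slope is m₁g sin 41.99° = 7 × 9.8 × 0.6690 = 45.893 N and the normal force is N = m₁g cos 41.99° = 50.990 N.
Kinetic friction opposes the box's motion up the incline: f = μN = 0.21 × 50.990 = 10.708 N acting down the slope.
Newton's second law for the box (up-slope positive): T − 45.893 − 10.708 = 7 a. For the hanging counterweight (downward positive): 11.3 × 9.8 − T = 11.3 a.
Adding the two equations eliminates T: 54.139 = 18.3 a, so a = 2.9584 m/s².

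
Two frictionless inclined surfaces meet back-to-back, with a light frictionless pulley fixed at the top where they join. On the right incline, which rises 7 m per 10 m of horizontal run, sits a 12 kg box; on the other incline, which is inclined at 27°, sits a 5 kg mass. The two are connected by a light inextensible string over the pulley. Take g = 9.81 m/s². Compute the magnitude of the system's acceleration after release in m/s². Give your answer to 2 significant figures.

2.7 m/s²

Resolve each weight along its own incline: the 12 kg mass has component 12 × 9.81 × sin 34.99° = 67.508 N down its slope, and the 5 kg mass has 5 × 9.81 × sin 27° = 22.268 N down its slope.
The 12 kg side's 67.508 N exceeds the other side's 22.268 N, so that mass slides down and the 5 kg mass slides up. Taking that direction as positive, Newton's second law for the whole system gives 67.508 − 22.268 = (12 + 5) a, so a = 45.240 / 17 = 2.6612 m/s².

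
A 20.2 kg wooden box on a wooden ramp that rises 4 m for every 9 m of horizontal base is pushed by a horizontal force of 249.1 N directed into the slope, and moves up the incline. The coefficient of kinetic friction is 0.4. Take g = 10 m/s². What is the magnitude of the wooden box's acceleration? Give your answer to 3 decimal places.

The horizontal push has components F cos 23.96° = 249.1 × 0.9138 = 227.628 N up the incline and F sin 23.96° = 249.1 × 0.4061 = 101.160 N pressing into the surface.
The normal force is therefore N = mg cos 23.96° + F sin 23.96° = 184.588 + 101.160 = 285.748 N, and kinetic friction down the slope is μN = 0.4 × 285.748 = 114.299 N.
Along the incline: F cos 23.96° − mg sin 23.96° − μN = ma, so 227.628 − 82.032 − 114.299 = 20.2 a, giving a = 1.5494 m/s².

1.549 m/s²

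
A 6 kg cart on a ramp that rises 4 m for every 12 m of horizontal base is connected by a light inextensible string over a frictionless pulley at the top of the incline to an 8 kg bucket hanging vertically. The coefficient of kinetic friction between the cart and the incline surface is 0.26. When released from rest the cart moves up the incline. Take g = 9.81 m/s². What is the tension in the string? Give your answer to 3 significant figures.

For the cart on the incline: the weight component along the slope is m₁g sin 18.43° = 6 × 9.81 × 0.3162 = 18.612 N and the normal force is N = m₁g cos 18.43° = 55.839 N.
Kinetic friction opposes the cart's motion up the incline: f = μN = 0.26 × 55.839 = 14.518 N acting down the slope.
Newton's second law for the cart (up-slope positive): T − 18.612 − 14.518 = 6 a. For the hanging bucket (downward positive): 8 × 9.81 − T = 8 a.
Adding the two equations eliminates T: 45.350 = 14 a, so a = 3.2393 m/s².
Then from the hanging bucket's equation, T = 8 × (9.81 − 3.2393) = 52.566 N.

52.6 N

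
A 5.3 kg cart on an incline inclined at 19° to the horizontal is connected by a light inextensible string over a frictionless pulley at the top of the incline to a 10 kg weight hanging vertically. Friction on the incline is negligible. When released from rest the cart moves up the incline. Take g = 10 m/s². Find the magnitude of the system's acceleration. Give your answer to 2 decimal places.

5.41 m/s²

For the cart on the incline: the weight component along the slope is m₁g sin 19° = 5.3 × 10 × 0.3256 = 17.257 N and the normal force is N = m₁g cos 19° = 50.112 N.
Newton's second law for the cart (up-slope positive): T − 17.257 = 5.3 a. For the hanging weight (downward positive): 10 × 10 − T = 10 a.
Adding the two equations eliminates T: 82.743 = 15.3 a, so a = 5.4080 m/s².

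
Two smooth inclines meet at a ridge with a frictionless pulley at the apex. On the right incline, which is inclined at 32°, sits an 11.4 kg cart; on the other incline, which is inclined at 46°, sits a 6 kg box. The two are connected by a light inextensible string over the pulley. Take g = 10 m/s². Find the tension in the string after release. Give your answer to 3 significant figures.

Resolve each weight along its own incline: the 11.4 kg mass has component 11.4 × 10 × sin 32° = 60.411 N down its slope, and the 6 kg mass has 6 × 10 × sin 46° = 43.160 N down its slope.
The 11.4 kg side's 60.411 N exceeds the other side's 43.160 N, so that mass slides down and the 6 kg mass slides up. Taking that direction as positive, Newton's second law for the whole system gives 60.411 − 43.160 = (11.4 + 6) a, so a = 17.251 / 17.4 = 0.9914 m/s².
For the 6 kg mass (up-slope positive): T − 43.160 = 6 × 0.9914, so T = 49.108 N.

49.1 N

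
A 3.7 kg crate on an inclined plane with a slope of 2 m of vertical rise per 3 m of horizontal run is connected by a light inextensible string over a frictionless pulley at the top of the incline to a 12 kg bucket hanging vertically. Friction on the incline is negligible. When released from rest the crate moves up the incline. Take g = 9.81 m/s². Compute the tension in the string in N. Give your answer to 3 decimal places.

43.132 N

For the crate on the incline: the weight component along the slope is m₁g sin 33.69° = 3.7 × 9.81 × 0.5547 = 20.134 N and the normal force is N = m₁g cos 33.69° = 30.201 N.
Newton's second law for the crate (up-slope positive): T − 20.134 = 3.7 a. For the hanging bucket (downward positive): 12 × 9.81 − T = 12 a.
Adding the two equations eliminates T: 97.586 = 15.7 a, so a = 6.2157 m/s².
Then from the hanging bucket's equation, T = 12 × (9.81 − 6.2157) = 43.132 N.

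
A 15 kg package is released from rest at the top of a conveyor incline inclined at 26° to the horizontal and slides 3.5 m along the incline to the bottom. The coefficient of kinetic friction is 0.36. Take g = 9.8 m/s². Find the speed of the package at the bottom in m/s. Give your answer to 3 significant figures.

The weight component along the incline is mg sin 26° = 64.441 N and the normal force is N = mg cos 26° = 132.123 N.
Friction up the slope is f = μN = 0.36 × 132.123 = 47.564 N, so the net downslope force is 64.441 − 47.564 = 16.877 N and a = 16.877 / 15 = 1.1251 m/s².
Starting from rest over a distance of 3.5 m, v² = 2aL = 2 × 1.1251 × 3.5 = 7.8757, so v = 2.8064 m/s.

2.81 m/s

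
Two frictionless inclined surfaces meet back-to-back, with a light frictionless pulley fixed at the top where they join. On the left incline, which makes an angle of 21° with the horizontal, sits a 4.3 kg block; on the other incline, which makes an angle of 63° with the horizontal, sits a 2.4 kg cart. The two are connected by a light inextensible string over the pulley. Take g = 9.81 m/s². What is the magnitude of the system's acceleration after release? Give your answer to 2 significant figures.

Resolve each weight along its own incline: the 4.3 kg mass has component 4.3 × 9.81 × sin 21° = 15.117 N down its slope, and the 2.4 kg mass has 2.4 × 9.81 × sin 63° = 20.978 N down its slope.
The 2.4 kg side's 20.978 N exceeds the other side's 15.117 N, so that mass slides down and the 4.3 kg mass slides up. Taking that direction as positive, Newton's second law for the whole system gives 20.978 − 15.117 = (4.3 + 2.4) a, so a = 5.861 / 6.7 = 0.8748 m/s².

0.87 m/s²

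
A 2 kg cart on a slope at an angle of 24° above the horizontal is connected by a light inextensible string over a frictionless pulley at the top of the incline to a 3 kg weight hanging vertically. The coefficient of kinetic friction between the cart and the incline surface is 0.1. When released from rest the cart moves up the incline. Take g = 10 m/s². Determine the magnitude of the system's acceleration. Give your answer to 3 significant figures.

4.01 m/s²

For the cart on the incline: the weight component along the slope is m₁g sin 24° = 2 × 10 × 0.4067 = 8.134 N and the normal force is N = m₁g cos 24° = 18.271 N.
Kinetic friction opposes the cart's motion up the incline: f = μN = 0.1 × 18.271 = 1.827 N acting down the slope.
Newton's second law for the cart (up-slope positive): T − 8.134 − 1.827 = 2 a. For the hanging weight (downward positive): 3 × 10 − T = 3 a.
Adding the two equations eliminates T: 20.039 = 5 a, so a = 4.0078 m/s².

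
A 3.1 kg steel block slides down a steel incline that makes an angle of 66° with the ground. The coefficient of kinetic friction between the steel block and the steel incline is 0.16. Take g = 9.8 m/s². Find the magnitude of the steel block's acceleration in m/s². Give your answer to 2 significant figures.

8.3 m/s²

Resolving the weight along the incline: the component pulling the steel block down the slope is mg sin 66° = 3.1 × 9.8 × 0.9135 = 27.752 N, and the normal force is N = mg cos 66° = 3.1 × 9.8 × 0.4067 = 12.356 N.
Kinetic friction acts up the slope with magnitude f = μN = 0.16 × 12.356 = 1.977 N.
Net force along the incline is 27.752 − 1.977 = 25.775 N, so a = 25.775 / 3.1 = 8.3145 m/s².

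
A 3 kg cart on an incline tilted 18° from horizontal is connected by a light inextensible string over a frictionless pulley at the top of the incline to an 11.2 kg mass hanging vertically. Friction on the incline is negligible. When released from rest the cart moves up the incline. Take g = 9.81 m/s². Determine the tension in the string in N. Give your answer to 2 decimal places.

For the cart on the incline: the weight component along the slope is m₁g sin 18° = 3 × 9.81 × 0.3090 = 9.094 N and the normal force is N = m₁g cos 18° = 27.990 N.
Newton's second law for the cart (up-slope positive): T − 9.094 = 3 a. For the hanging mass (downward positive): 11.2 × 9.81 − T = 11.2 a.
Adding the two equations eliminates T: 100.778 = 14.2 a, so a = 7.0970 m/s².
Then from the hanging mass's equation, T = 11.2 × (9.81 − 7.0970) = 30.386 N.

30.39 N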